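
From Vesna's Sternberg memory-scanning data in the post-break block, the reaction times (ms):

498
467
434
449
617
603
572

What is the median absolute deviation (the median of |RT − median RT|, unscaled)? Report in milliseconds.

Sorted: 434, 449, 467, 498, 572, 603, 617 → median = 498
|x − 498|: 0, 31, 64, 49, 119, 105, 74
Sorted deviations: 0, 31, 49, 64, 74, 105, 119 → MAD = 64

64 ms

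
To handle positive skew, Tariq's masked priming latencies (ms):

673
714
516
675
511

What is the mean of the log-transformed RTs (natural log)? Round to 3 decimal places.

6.416

ln(RT): 6.5117, 6.5709, 6.2461, 6.5147, 6.2364
Σ ln(RT) = 32.0798
Mean = 32.0798/5 = 6.41596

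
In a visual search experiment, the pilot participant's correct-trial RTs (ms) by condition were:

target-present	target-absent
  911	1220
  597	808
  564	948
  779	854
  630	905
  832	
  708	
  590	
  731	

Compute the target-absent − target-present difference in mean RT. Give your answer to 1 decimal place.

242.3 ms

M(target-present) = 6342/9 = 704.667
M(target-absent) = 4735/5 = 947.000
Difference = 947.000 − 704.667 = 242.333 ms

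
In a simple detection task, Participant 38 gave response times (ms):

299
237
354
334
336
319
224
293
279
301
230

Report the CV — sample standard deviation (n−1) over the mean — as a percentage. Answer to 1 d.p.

15.4%

n = 11, Σ = 3206, M = 291.4545
Σ(x−M)² = 20062.727; s = √(20062.727/10) = 44.7914
CV = 44.7914 / 291.4545 = 0.15368 = 15.368%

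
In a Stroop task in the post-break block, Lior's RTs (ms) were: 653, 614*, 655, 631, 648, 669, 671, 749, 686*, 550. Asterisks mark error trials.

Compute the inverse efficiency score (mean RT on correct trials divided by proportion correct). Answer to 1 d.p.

Correct trials (n=8): 653, 655, 631, 648, 669, 671, 749, 550
Mean correct RT = 5226/8 = 653.2500 ms
Proportion correct = 8/10
IES = 653.2500 / (8/10) = 816.562 ms

816.6 ms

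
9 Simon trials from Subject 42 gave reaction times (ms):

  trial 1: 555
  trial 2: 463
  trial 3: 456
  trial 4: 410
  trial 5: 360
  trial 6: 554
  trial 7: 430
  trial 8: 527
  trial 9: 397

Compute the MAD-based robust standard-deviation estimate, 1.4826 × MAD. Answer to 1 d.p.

87.5 ms

Sorted: 360, 397, 410, 430, 456, 463, 527, 554, 555 → median = 456
|x − 456| sorted: 0, 7, 26, 46, 59, 71, 96, 98, 99 → MAD = 59
Robust SD ≈ 1.4826 × 59 = 87.473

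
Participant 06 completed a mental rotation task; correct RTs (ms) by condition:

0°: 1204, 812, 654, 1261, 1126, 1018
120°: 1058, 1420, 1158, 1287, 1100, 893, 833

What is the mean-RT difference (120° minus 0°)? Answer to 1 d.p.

94.5 ms

M(0°) = 6075/6 = 1012.500
M(120°) = 7749/7 = 1107.000
Difference = 1107.000 − 1012.500 = 94.500 ms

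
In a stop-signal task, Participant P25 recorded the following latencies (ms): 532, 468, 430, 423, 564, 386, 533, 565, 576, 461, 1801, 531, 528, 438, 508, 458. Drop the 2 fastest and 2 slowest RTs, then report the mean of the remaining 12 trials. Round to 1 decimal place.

Sorted: 386, 423, 430, 438, 458, 461, 468, 508, 528, 531, 532, 533, 564, 565, 576, 1801
Drop lowest 2 (386, 423) and highest 2 (576, 1801)
Remaining (n=12): Σ = 6016, mean = 6016/12 = 501.333

501.3 ms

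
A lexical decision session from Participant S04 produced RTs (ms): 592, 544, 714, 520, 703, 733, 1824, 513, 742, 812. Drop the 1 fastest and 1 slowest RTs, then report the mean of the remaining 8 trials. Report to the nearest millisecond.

Sorted: 513, 520, 544, 592, 703, 714, 733, 742, 812, 1824
Drop lowest 1 (513) and highest 1 (1824)
Remaining (n=8): Σ = 5360, mean = 5360/8 = 670.000

670 ms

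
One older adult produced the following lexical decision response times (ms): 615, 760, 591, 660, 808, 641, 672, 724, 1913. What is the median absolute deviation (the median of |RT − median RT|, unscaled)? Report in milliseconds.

Sorted: 591, 615, 641, 660, 672, 724, 760, 808, 1913 → median = 672
|x − 672|: 57, 88, 81, 12, 136, 31, 0, 52, 1241
Sorted deviations: 0, 12, 31, 52, 57, 81, 88, 136, 1241 → MAD = 57

57 ms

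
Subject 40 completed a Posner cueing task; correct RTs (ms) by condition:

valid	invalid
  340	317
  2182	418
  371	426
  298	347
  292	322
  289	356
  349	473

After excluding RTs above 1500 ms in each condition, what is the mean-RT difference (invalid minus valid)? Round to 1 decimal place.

valid: exclude 2182
M(valid) = 1939/6 = 323.167
M(invalid) = 2659/7 = 379.857
Difference = 379.857 − 323.167 = 56.690 ms

56.7 ms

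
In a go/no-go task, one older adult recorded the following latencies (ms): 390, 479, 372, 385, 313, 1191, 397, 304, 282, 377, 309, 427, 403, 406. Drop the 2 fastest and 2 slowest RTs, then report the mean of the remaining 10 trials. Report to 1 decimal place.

Sorted: 282, 304, 309, 313, 372, 377, 385, 390, 397, 403, 406, 427, 479, 1191
Drop lowest 2 (282, 304) and highest 2 (479, 1191)
Remaining (n=10): Σ = 3779, mean = 3779/10 = 377.900

377.9 ms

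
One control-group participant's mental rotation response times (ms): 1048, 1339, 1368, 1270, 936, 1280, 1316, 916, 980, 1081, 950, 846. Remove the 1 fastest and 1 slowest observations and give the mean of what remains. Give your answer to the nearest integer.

Sorted: 846, 916, 936, 950, 980, 1048, 1081, 1270, 1280, 1316, 1339, 1368
Drop lowest 1 (846) and highest 1 (1368)
Remaining (n=10): Σ = 11116, mean = 11116/10 = 1111.600

1112 ms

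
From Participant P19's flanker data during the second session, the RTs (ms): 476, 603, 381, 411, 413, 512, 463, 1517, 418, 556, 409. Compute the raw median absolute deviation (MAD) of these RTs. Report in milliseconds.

52 ms

Sorted: 381, 409, 411, 413, 418, 463, 476, 512, 556, 603, 1517 → median = 463
|x − 463|: 13, 140, 82, 52, 50, 49, 0, 1054, 45, 93, 54
Sorted deviations: 0, 13, 45, 49, 50, 52, 54, 82, 93, 140, 1054 → MAD = 52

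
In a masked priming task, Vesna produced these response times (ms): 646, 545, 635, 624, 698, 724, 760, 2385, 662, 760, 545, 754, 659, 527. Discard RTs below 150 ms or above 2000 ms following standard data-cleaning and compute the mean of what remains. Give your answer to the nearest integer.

Excluded: 2385
Retained (n=13): Σ = 8539
Mean = 8539/13 = 656.8462

657 ms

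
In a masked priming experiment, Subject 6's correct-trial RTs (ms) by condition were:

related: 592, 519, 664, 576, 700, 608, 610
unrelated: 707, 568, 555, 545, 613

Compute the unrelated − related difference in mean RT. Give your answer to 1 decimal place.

-12.3 ms

M(related) = 4269/7 = 609.857
M(unrelated) = 2988/5 = 597.600
Difference = 597.600 − 609.857 = -12.257 ms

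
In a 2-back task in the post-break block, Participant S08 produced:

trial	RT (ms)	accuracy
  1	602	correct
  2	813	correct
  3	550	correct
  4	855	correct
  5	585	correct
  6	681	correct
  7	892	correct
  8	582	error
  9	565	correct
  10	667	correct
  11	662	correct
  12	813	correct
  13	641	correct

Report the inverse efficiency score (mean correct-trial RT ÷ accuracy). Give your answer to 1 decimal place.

751.7 ms

Correct trials (n=12): 602, 813, 550, 855, 585, 681, 892, 565, 667, 662, 813, 641
Mean correct RT = 8326/12 = 693.8333 ms
Proportion correct = 12/13
IES = 693.8333 / (12/13) = 751.653 ms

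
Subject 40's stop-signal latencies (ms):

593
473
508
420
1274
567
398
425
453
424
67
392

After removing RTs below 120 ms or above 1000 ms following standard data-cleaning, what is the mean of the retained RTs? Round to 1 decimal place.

Excluded: 67, 1274
Retained (n=10): Σ = 4653
Mean = 4653/10 = 465.3000

465.3 ms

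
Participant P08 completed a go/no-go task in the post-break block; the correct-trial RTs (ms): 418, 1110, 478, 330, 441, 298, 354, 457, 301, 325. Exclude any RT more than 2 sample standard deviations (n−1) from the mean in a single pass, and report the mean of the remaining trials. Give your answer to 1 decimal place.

n = 10, ΣRT = 4512, M = 451.200
Σ(x−M)² = 522069.60; s = √(522069.60/9) = 240.848
Cutoffs: 451.200 ± 2·240.848 → [-30.5, 932.9]
Outside: 1110 → excluded.
Retained (n=9): Σ = 3402, mean = 3402/9 = 378.000

378.0 ms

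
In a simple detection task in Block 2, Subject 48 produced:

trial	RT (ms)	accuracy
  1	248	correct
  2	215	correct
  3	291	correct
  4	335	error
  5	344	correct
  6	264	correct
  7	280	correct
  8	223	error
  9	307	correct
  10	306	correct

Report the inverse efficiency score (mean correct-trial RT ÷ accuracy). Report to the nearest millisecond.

352 ms

Correct trials (n=8): 248, 215, 291, 344, 264, 280, 307, 306
Mean correct RT = 2255/8 = 281.8750 ms
Proportion correct = 8/10
IES = 281.8750 / (8/10) = 352.344 ms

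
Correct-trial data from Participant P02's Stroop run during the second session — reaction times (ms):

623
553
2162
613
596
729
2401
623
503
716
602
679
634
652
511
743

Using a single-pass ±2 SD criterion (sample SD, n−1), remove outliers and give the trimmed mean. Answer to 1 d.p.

n = 16, ΣRT = 13340, M = 833.750
Σ(x−M)² = 4890653.00; s = √(4890653.00/15) = 571.002
Cutoffs: 833.750 ± 2·571.002 → [-308.3, 1975.8]
Outside: 2162, 2401 → excluded.
Retained (n=14): Σ = 8777, mean = 8777/14 = 626.929

626.9 ms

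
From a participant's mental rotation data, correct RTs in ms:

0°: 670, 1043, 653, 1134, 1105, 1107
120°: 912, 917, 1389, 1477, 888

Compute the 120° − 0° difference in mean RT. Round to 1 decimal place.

M(0°) = 5712/6 = 952.000
M(120°) = 5583/5 = 1116.600
Difference = 1116.600 − 952.000 = 164.600 ms

164.6 ms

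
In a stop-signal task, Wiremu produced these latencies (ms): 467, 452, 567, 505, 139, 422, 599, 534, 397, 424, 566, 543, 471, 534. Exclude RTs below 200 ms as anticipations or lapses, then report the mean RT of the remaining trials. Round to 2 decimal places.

498.54 ms

Excluded: 139
Retained (n=13): Σ = 6481
Mean = 6481/13 = 498.5385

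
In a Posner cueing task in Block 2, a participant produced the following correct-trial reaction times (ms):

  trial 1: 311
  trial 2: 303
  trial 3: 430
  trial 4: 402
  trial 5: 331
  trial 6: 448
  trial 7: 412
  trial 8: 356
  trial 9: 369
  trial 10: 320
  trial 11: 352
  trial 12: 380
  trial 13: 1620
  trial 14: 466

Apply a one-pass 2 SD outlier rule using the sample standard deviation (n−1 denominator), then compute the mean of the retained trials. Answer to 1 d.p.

n = 14, ΣRT = 6500, M = 464.286
Σ(x−M)² = 1472342.86; s = √(1472342.86/13) = 336.537
Cutoffs: 464.286 ± 2·336.537 → [-208.8, 1137.4]
Outside: 1620 → excluded.
Retained (n=13): Σ = 4880, mean = 4880/13 = 375.385

375.4 ms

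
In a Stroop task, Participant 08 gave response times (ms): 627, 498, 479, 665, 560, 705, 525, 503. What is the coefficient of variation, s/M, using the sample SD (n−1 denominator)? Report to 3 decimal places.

n = 8, Σ = 4562, M = 570.2500
Σ(x−M)² = 50577.500; s = √(50577.500/7) = 85.0021
CV = 85.0021 / 570.2500 = 0.14906

0.149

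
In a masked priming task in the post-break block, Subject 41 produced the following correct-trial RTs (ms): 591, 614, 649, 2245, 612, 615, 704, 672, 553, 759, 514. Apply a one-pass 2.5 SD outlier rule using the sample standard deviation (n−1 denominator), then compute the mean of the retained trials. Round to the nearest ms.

n = 11, ΣRT = 8528, M = 775.273
Σ(x−M)² = 2422032.18; s = √(2422032.18/10) = 492.141
Cutoffs: 775.273 ± 2.5·492.141 → [-455.1, 2005.6]
Outside: 2245 → excluded.
Retained (n=10): Σ = 6283, mean = 6283/10 = 628.300

628 ms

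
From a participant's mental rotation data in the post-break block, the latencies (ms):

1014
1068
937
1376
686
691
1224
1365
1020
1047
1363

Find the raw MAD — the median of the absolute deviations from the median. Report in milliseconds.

Sorted: 686, 691, 937, 1014, 1020, 1047, 1068, 1224, 1363, 1365, 1376 → median = 1047
|x − 1047|: 33, 21, 110, 329, 361, 356, 177, 318, 27, 0, 316
Sorted deviations: 0, 21, 27, 33, 110, 177, 316, 318, 329, 356, 361 → MAD = 177

177 ms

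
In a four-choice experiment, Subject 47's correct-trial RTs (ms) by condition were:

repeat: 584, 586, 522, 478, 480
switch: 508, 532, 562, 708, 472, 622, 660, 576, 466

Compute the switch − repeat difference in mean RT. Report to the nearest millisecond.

37 ms

M(repeat) = 2650/5 = 530.000
M(switch) = 5106/9 = 567.333
Difference = 567.333 − 530.000 = 37.333 ms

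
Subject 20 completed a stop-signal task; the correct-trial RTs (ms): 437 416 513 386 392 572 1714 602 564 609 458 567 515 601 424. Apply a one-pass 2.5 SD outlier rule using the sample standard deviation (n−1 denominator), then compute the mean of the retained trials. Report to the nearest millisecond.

n = 15, ΣRT = 8770, M = 584.667
Σ(x−M)² = 1456143.33; s = √(1456143.33/14) = 322.506
Cutoffs: 584.667 ± 2.5·322.506 → [-221.6, 1390.9]
Outside: 1714 → excluded.
Retained (n=14): Σ = 7056, mean = 7056/14 = 504.000

504 ms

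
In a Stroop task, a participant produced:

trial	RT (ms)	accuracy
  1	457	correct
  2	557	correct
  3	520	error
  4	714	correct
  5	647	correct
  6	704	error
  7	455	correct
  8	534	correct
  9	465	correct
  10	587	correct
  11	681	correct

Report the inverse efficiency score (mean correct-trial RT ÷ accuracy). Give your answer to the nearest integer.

692 ms

Correct trials (n=9): 457, 557, 714, 647, 455, 534, 465, 587, 681
Mean correct RT = 5097/9 = 566.3333 ms
Proportion correct = 9/11
IES = 566.3333 / (9/11) = 692.185 ms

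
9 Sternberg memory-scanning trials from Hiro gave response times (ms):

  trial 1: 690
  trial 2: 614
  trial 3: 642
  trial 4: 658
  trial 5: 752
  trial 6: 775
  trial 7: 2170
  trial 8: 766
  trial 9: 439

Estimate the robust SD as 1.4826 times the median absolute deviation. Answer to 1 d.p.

112.7 ms

Sorted: 439, 614, 642, 658, 690, 752, 766, 775, 2170 → median = 690
|x − 690| sorted: 0, 32, 48, 62, 76, 76, 85, 251, 1480 → MAD = 76
Robust SD ≈ 1.4826 × 76 = 112.678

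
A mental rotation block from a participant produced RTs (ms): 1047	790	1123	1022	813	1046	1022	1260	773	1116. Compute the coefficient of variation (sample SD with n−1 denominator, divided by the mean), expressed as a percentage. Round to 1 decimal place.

16.0%

n = 10, Σ = 10012, M = 1001.2000
Σ(x−M)² = 232061.600; s = √(232061.600/9) = 160.5759
CV = 160.5759 / 1001.2000 = 0.16038 = 16.038%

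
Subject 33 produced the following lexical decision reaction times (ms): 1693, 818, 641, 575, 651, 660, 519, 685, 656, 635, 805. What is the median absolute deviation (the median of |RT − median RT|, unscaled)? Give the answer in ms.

29 ms

Sorted: 519, 575, 635, 641, 651, 656, 660, 685, 805, 818, 1693 → median = 656
|x − 656|: 1037, 162, 15, 81, 5, 4, 137, 29, 0, 21, 149
Sorted deviations: 0, 4, 5, 15, 21, 29, 81, 137, 149, 162, 1037 → MAD = 29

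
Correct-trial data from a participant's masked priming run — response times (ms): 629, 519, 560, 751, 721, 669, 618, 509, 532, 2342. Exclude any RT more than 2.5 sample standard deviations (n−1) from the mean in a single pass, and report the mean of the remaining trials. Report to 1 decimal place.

612.0 ms

n = 10, ΣRT = 7850, M = 785.000
Σ(x−M)² = 2756748.00; s = √(2756748.00/9) = 553.449
Cutoffs: 785.000 ± 2.5·553.449 → [-598.6, 2168.6]
Outside: 2342 → excluded.
Retained (n=9): Σ = 5508, mean = 5508/9 = 612.000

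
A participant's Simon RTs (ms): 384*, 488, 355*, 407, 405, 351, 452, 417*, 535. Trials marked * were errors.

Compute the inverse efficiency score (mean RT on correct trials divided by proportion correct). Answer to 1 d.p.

Correct trials (n=6): 488, 407, 405, 351, 452, 535
Mean correct RT = 2638/6 = 439.6667 ms
Proportion correct = 6/9
IES = 439.6667 / (6/9) = 659.500 ms

659.5 ms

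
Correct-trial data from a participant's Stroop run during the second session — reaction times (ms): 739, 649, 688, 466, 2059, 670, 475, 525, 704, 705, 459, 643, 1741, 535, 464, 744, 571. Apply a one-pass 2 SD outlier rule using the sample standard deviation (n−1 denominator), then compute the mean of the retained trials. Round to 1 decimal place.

n = 17, ΣRT = 12837, M = 755.118
Σ(x−M)² = 3182957.76; s = √(3182957.76/16) = 446.021
Cutoffs: 755.118 ± 2·446.021 → [-136.9, 1647.2]
Outside: 1741, 2059 → excluded.
Retained (n=15): Σ = 9037, mean = 9037/15 = 602.467

602.5 ms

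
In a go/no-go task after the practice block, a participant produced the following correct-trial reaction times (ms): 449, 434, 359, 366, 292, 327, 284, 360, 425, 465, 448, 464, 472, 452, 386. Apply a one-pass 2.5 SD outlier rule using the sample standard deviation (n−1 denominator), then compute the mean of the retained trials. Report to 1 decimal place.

398.9 ms

n = 15, ΣRT = 5983, M = 398.867
Σ(x−M)² = 57757.73; s = √(57757.73/14) = 64.230
Cutoffs: 398.867 ± 2.5·64.230 → [238.3, 559.4]
No RTs fall outside the cutoffs; all 15 retained. Mean = 5983/15 = 398.867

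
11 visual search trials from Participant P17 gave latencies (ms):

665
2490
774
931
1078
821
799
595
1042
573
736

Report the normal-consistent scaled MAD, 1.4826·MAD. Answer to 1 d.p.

198.7 ms

Sorted: 573, 595, 665, 736, 774, 799, 821, 931, 1042, 1078, 2490 → median = 799
|x − 799| sorted: 0, 22, 25, 63, 132, 134, 204, 226, 243, 279, 1691 → MAD = 134
Robust SD ≈ 1.4826 × 134 = 198.668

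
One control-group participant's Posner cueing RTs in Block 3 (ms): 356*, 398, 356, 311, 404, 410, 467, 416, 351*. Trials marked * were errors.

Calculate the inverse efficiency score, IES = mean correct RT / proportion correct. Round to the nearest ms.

Correct trials (n=7): 398, 356, 311, 404, 410, 467, 416
Mean correct RT = 2762/7 = 394.5714 ms
Proportion correct = 7/9
IES = 394.5714 / (7/9) = 507.306 ms

507 ms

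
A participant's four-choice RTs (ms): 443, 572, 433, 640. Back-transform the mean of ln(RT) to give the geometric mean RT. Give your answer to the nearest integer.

515 ms

ln(RT): 6.0936, 6.3491, 6.0707, 6.4615
Mean ln(RT) = 24.9749/4 = 6.24373
Geometric mean = exp(6.24373) = 514.77 ms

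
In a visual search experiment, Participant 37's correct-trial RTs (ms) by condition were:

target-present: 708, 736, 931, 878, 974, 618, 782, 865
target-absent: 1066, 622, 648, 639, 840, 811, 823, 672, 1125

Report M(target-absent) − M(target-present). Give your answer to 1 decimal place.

M(target-present) = 6492/8 = 811.500
M(target-absent) = 7246/9 = 805.111
Difference = 805.111 − 811.500 = -6.389 ms

-6.4 ms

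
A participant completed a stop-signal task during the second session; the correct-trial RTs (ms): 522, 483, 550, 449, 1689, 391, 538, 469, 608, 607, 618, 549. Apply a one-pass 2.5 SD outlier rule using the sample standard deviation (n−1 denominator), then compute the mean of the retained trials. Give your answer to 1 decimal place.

525.8 ms

n = 12, ΣRT = 7473, M = 622.750
Σ(x−M)² = 1292508.25; s = √(1292508.25/11) = 342.784
Cutoffs: 622.750 ± 2.5·342.784 → [-234.2, 1479.7]
Outside: 1689 → excluded.
Retained (n=11): Σ = 5784, mean = 5784/11 = 525.818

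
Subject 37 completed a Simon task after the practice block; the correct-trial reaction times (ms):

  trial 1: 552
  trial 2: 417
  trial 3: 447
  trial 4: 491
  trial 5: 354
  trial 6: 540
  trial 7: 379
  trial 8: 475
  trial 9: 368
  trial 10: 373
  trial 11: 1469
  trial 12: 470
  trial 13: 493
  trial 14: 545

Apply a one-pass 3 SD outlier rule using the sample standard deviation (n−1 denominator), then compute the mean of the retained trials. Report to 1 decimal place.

n = 14, ΣRT = 7373, M = 526.643
Σ(x−M)² = 1016215.21; s = √(1016215.21/13) = 279.590
Cutoffs: 526.643 ± 3·279.590 → [-312.1, 1365.4]
Outside: 1469 → excluded.
Retained (n=13): Σ = 5904, mean = 5904/13 = 454.154

454.2 ms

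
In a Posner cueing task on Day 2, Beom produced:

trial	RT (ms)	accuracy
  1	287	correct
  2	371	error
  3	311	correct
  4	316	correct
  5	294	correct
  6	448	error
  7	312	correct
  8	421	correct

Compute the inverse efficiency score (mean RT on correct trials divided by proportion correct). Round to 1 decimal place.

Correct trials (n=6): 287, 311, 316, 294, 312, 421
Mean correct RT = 1941/6 = 323.5000 ms
Proportion correct = 6/8
IES = 323.5000 / (6/8) = 431.333 ms

431.3 ms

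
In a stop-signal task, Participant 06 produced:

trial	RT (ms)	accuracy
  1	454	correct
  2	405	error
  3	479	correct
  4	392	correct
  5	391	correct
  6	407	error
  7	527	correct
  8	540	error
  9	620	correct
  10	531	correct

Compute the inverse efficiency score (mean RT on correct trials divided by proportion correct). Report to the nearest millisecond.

693 ms

Correct trials (n=7): 454, 479, 392, 391, 527, 620, 531
Mean correct RT = 3394/7 = 484.8571 ms
Proportion correct = 7/10
IES = 484.8571 / (7/10) = 692.653 ms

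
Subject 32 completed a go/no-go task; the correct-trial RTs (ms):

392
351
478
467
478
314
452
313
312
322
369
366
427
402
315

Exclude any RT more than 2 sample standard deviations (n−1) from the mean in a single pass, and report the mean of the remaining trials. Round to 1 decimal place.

383.9 ms

n = 15, ΣRT = 5758, M = 383.867
Σ(x−M)² = 56789.73; s = √(56789.73/14) = 63.690
Cutoffs: 383.867 ± 2·63.690 → [256.5, 511.2]
No RTs fall outside the cutoffs; all 15 retained. Mean = 5758/15 = 383.867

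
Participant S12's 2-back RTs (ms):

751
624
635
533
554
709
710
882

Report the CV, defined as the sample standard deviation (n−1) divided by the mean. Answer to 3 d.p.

n = 8, Σ = 5398, M = 674.7500
Σ(x−M)² = 90011.500; s = √(90011.500/7) = 113.3966
CV = 113.3966 / 674.7500 = 0.16806

0.168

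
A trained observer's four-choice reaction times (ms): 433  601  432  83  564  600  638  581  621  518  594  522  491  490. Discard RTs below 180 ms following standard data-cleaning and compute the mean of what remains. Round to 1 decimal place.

Excluded: 83
Retained (n=13): Σ = 7085
Mean = 7085/13 = 545.0000

545.0 ms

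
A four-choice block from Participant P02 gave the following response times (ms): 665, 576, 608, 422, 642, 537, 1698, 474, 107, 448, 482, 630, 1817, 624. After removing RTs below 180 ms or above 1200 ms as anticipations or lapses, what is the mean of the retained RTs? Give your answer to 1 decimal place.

555.3 ms

Excluded: 107, 1698, 1817
Retained (n=11): Σ = 6108
Mean = 6108/11 = 555.2727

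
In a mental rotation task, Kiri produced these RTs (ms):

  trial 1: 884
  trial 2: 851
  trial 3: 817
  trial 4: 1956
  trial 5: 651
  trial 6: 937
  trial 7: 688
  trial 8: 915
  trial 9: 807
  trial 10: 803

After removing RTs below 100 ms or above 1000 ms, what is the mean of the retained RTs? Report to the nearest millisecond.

Excluded: 1956
Retained (n=9): Σ = 7353
Mean = 7353/9 = 817.0000

817 ms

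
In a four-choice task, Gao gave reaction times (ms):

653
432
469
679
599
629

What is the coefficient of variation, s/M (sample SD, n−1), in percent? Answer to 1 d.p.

n = 6, Σ = 3461, M = 576.8333
Σ(x−M)² = 52056.833; s = √(52056.833/5) = 102.0361
CV = 102.0361 / 576.8333 = 0.17689 = 17.689%

17.7%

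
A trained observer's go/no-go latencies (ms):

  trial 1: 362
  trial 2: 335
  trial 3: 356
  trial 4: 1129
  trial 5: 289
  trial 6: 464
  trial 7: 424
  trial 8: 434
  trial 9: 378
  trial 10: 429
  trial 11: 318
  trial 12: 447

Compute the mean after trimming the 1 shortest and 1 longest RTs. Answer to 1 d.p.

394.7 ms

Sorted: 289, 318, 335, 356, 362, 378, 424, 429, 434, 447, 464, 1129
Drop lowest 1 (289) and highest 1 (1129)
Remaining (n=10): Σ = 3947, mean = 3947/10 = 394.700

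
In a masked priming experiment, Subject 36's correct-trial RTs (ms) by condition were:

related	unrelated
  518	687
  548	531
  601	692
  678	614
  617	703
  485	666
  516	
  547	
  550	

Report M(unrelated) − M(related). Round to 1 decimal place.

86.6 ms

M(related) = 5060/9 = 562.222
M(unrelated) = 3893/6 = 648.833
Difference = 648.833 − 562.222 = 86.611 ms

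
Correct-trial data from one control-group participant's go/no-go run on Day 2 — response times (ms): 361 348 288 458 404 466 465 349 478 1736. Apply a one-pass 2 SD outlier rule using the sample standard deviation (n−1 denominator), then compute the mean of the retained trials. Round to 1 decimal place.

n = 10, ΣRT = 5353, M = 535.300
Σ(x−M)² = 1639250.10; s = √(1639250.10/9) = 426.777
Cutoffs: 535.300 ± 2·426.777 → [-318.3, 1388.9]
Outside: 1736 → excluded.
Retained (n=9): Σ = 3617, mean = 3617/9 = 401.889

401.9 ms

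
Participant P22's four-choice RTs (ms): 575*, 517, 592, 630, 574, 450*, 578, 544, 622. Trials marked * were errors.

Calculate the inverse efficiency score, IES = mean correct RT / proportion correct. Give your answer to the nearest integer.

745 ms

Correct trials (n=7): 517, 592, 630, 574, 578, 544, 622
Mean correct RT = 4057/7 = 579.5714 ms
Proportion correct = 7/9
IES = 579.5714 / (7/9) = 745.163 ms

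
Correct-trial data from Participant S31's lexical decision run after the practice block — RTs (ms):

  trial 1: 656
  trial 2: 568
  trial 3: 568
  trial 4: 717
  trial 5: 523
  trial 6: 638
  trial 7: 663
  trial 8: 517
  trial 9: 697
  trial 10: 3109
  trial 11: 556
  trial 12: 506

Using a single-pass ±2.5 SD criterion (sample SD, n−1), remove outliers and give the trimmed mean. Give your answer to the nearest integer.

601 ms

n = 12, ΣRT = 9718, M = 809.833
Σ(x−M)² = 5824005.67; s = √(5824005.67/11) = 727.637
Cutoffs: 809.833 ± 2.5·727.637 → [-1009.3, 2628.9]
Outside: 3109 → excluded.
Retained (n=11): Σ = 6609, mean = 6609/11 = 600.818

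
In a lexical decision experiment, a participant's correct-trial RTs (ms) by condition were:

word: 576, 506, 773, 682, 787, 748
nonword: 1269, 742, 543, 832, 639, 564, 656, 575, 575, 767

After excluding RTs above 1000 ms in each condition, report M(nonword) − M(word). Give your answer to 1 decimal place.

-23.9 ms

nonword: exclude 1269
M(word) = 4072/6 = 678.667
M(nonword) = 5893/9 = 654.778
Difference = 654.778 − 678.667 = -23.889 ms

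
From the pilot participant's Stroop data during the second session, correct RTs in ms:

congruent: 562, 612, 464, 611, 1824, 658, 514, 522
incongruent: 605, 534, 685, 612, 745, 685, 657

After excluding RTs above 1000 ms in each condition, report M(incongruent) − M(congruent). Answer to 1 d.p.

congruent: exclude 1824
M(congruent) = 3943/7 = 563.286
M(incongruent) = 4523/7 = 646.143
Difference = 646.143 − 563.286 = 82.857 ms

82.9 ms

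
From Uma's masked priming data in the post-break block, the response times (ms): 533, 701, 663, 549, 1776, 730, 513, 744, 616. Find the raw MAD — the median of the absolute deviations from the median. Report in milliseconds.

Sorted: 513, 533, 549, 616, 663, 701, 730, 744, 1776 → median = 663
|x − 663|: 130, 38, 0, 114, 1113, 67, 150, 81, 47
Sorted deviations: 0, 38, 47, 67, 81, 114, 130, 150, 1113 → MAD = 81

81 ms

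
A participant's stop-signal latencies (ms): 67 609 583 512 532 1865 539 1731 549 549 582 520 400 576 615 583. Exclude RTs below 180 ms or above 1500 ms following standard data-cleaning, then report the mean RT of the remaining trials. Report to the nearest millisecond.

550 ms

Excluded: 67, 1731, 1865
Retained (n=13): Σ = 7149
Mean = 7149/13 = 549.9231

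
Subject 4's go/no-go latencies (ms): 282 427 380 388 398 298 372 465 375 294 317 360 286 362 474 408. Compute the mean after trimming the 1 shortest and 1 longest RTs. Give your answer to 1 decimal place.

Sorted: 282, 286, 294, 298, 317, 360, 362, 372, 375, 380, 388, 398, 408, 427, 465, 474
Drop lowest 1 (282) and highest 1 (474)
Remaining (n=14): Σ = 5130, mean = 5130/14 = 366.429

366.4 ms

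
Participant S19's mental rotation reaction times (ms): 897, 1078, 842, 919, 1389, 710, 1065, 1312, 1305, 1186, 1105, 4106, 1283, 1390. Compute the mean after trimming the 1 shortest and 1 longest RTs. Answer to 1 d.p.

Sorted: 710, 842, 897, 919, 1065, 1078, 1105, 1186, 1283, 1305, 1312, 1389, 1390, 4106
Drop lowest 1 (710) and highest 1 (4106)
Remaining (n=12): Σ = 13771, mean = 13771/12 = 1147.583

1147.6 ms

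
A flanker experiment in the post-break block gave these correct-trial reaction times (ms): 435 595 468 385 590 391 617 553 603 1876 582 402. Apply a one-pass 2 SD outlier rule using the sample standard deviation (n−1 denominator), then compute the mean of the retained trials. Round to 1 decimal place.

n = 12, ΣRT = 7497, M = 624.750
Σ(x−M)² = 1797540.25; s = √(1797540.25/11) = 404.243
Cutoffs: 624.750 ± 2·404.243 → [-183.7, 1433.2]
Outside: 1876 → excluded.
Retained (n=11): Σ = 5621, mean = 5621/11 = 511.000

511.0 ms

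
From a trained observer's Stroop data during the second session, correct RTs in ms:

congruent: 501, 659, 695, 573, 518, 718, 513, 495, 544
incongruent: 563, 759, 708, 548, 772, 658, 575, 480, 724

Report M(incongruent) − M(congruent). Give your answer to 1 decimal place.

M(congruent) = 5216/9 = 579.556
M(incongruent) = 5787/9 = 643.000
Difference = 643.000 − 579.556 = 63.444 ms

63.4 ms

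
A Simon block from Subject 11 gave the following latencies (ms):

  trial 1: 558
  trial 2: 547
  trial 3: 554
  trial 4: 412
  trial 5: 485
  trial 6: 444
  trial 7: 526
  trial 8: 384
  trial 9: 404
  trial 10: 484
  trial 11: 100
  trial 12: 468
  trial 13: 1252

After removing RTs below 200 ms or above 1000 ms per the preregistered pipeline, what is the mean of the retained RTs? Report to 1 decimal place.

Excluded: 100, 1252
Retained (n=11): Σ = 5266
Mean = 5266/11 = 478.7273

478.7 ms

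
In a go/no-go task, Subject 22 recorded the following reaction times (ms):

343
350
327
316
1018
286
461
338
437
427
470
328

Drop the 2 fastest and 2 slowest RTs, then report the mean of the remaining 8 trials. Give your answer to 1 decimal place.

376.4 ms

Sorted: 286, 316, 327, 328, 338, 343, 350, 427, 437, 461, 470, 1018
Drop lowest 2 (286, 316) and highest 2 (470, 1018)
Remaining (n=8): Σ = 3011, mean = 3011/8 = 376.375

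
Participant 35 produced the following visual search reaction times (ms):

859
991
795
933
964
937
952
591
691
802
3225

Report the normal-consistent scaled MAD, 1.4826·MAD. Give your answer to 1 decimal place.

Sorted: 591, 691, 795, 802, 859, 933, 937, 952, 964, 991, 3225 → median = 933
|x − 933| sorted: 0, 4, 19, 31, 58, 74, 131, 138, 242, 342, 2292 → MAD = 74
Robust SD ≈ 1.4826 × 74 = 109.712

109.7 ms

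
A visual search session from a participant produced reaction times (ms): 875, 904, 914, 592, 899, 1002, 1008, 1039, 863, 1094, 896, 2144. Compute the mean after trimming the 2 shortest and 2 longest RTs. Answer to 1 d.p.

Sorted: 592, 863, 875, 896, 899, 904, 914, 1002, 1008, 1039, 1094, 2144
Drop lowest 2 (592, 863) and highest 2 (1094, 2144)
Remaining (n=8): Σ = 7537, mean = 7537/8 = 942.125

942.1 ms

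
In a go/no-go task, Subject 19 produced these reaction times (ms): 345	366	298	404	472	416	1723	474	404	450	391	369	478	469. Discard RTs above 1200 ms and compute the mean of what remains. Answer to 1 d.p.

410.5 ms

Excluded: 1723
Retained (n=13): Σ = 5336
Mean = 5336/13 = 410.4615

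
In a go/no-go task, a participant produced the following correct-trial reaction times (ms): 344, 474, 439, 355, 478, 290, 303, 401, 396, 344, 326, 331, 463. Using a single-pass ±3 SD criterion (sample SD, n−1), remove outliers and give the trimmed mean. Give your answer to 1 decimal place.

n = 13, ΣRT = 4944, M = 380.308
Σ(x−M)² = 52068.77; s = √(52068.77/12) = 65.872
Cutoffs: 380.308 ± 3·65.872 → [182.7, 577.9]
No RTs fall outside the cutoffs; all 13 retained. Mean = 4944/13 = 380.308

380.3 ms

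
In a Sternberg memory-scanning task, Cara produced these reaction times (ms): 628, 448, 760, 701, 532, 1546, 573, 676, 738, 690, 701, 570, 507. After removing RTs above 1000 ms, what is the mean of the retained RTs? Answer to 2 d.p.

Excluded: 1546
Retained (n=12): Σ = 7524
Mean = 7524/12 = 627.0000

627.00 ms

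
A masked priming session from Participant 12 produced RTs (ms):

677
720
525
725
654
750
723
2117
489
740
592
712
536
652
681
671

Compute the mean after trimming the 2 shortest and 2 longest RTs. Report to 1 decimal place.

673.6 ms

Sorted: 489, 525, 536, 592, 652, 654, 671, 677, 681, 712, 720, 723, 725, 740, 750, 2117
Drop lowest 2 (489, 525) and highest 2 (750, 2117)
Remaining (n=12): Σ = 8083, mean = 8083/12 = 673.583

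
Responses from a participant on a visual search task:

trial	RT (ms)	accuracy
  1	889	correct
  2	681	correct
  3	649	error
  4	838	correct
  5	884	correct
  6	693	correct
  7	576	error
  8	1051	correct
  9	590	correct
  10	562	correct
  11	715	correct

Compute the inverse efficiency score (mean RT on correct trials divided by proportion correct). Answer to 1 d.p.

Correct trials (n=9): 889, 681, 838, 884, 693, 1051, 590, 562, 715
Mean correct RT = 6903/9 = 767.0000 ms
Proportion correct = 9/11
IES = 767.0000 / (9/11) = 937.444 ms

937.4 ms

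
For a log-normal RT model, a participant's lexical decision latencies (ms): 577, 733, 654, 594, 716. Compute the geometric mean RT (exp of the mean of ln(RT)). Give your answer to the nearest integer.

ln(RT): 6.3578, 6.5971, 6.4831, 6.3869, 6.5737
Mean ln(RT) = 32.3987/5 = 6.47973
Geometric mean = exp(6.47973) = 651.80 ms

652 ms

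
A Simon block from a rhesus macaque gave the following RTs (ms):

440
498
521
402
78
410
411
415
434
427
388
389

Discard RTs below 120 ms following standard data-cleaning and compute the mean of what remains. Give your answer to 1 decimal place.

430.5 ms

Excluded: 78
Retained (n=11): Σ = 4735
Mean = 4735/11 = 430.4545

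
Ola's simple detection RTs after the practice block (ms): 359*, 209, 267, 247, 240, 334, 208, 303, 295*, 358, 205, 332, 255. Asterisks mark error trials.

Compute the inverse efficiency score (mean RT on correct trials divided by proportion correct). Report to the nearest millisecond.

318 ms

Correct trials (n=11): 209, 267, 247, 240, 334, 208, 303, 358, 205, 332, 255
Mean correct RT = 2958/11 = 268.9091 ms
Proportion correct = 11/13
IES = 268.9091 / (11/13) = 317.802 ms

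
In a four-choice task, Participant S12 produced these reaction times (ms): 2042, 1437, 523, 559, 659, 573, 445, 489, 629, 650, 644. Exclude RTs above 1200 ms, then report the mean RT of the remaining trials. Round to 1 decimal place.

574.6 ms

Excluded: 1437, 2042
Retained (n=9): Σ = 5171
Mean = 5171/9 = 574.5556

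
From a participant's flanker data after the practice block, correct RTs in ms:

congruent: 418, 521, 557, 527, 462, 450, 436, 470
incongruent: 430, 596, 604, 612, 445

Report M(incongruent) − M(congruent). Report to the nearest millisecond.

M(congruent) = 3841/8 = 480.125
M(incongruent) = 2687/5 = 537.400
Difference = 537.400 − 480.125 = 57.275 ms

57 ms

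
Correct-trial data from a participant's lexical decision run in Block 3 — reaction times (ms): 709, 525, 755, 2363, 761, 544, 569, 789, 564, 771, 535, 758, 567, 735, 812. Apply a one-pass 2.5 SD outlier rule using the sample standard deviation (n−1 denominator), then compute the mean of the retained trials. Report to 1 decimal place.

n = 15, ΣRT = 11757, M = 783.800
Σ(x−M)² = 2832686.40; s = √(2832686.40/14) = 449.816
Cutoffs: 783.800 ± 2.5·449.816 → [-340.7, 1908.3]
Outside: 2363 → excluded.
Retained (n=14): Σ = 9394, mean = 9394/14 = 671.000

671.0 ms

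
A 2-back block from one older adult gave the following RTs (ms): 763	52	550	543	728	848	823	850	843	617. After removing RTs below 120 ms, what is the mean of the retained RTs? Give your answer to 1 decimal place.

729.4 ms

Excluded: 52
Retained (n=9): Σ = 6565
Mean = 6565/9 = 729.4444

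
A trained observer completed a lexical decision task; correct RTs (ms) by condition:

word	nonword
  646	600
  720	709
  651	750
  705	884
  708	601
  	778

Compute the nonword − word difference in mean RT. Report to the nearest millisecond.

M(word) = 3430/5 = 686.000
M(nonword) = 4322/6 = 720.333
Difference = 720.333 − 686.000 = 34.333 ms

34 ms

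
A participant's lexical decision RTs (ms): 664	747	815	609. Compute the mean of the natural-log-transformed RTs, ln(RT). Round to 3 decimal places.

6.557

ln(RT): 6.4983, 6.6161, 6.7032, 6.4118
Σ ln(RT) = 26.2294
Mean = 26.2294/4 = 6.55734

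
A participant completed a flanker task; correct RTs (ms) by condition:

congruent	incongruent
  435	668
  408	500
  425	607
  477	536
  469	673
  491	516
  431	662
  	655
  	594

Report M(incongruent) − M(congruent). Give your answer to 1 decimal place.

M(congruent) = 3136/7 = 448.000
M(incongruent) = 5411/9 = 601.222
Difference = 601.222 − 448.000 = 153.222 ms

153.2 ms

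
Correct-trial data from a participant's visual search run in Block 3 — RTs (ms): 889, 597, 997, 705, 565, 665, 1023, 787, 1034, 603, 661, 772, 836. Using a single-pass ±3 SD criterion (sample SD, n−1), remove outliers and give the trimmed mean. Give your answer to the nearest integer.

n = 13, ΣRT = 10134, M = 779.538
Σ(x−M)² = 329835.23; s = √(329835.23/12) = 165.790
Cutoffs: 779.538 ± 3·165.790 → [282.2, 1276.9]
No RTs fall outside the cutoffs; all 13 retained. Mean = 10134/13 = 779.538

780 ms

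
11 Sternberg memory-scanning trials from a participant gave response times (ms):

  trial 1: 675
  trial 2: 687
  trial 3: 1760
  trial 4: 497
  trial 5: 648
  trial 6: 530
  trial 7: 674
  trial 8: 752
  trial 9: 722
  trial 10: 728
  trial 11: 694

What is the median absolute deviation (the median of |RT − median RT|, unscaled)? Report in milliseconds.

39 ms

Sorted: 497, 530, 648, 674, 675, 687, 694, 722, 728, 752, 1760 → median = 687
|x − 687|: 12, 0, 1073, 190, 39, 157, 13, 65, 35, 41, 7
Sorted deviations: 0, 7, 12, 13, 35, 39, 41, 65, 157, 190, 1073 → MAD = 39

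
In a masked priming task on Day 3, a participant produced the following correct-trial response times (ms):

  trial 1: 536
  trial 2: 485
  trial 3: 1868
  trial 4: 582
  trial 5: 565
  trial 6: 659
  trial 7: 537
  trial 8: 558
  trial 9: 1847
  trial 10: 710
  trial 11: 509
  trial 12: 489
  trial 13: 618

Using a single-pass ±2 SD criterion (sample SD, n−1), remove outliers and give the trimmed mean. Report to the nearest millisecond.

568 ms

n = 13, ΣRT = 9963, M = 766.385
Σ(x−M)² = 2864053.08; s = √(2864053.08/12) = 488.540
Cutoffs: 766.385 ± 2·488.540 → [-210.7, 1743.5]
Outside: 1847, 1868 → excluded.
Retained (n=11): Σ = 6248, mean = 6248/11 = 568.000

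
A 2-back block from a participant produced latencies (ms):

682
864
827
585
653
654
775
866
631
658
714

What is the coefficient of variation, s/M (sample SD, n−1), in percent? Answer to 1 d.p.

n = 11, Σ = 7909, M = 719.0000
Σ(x−M)² = 96830.000; s = √(96830.000/10) = 98.4022
CV = 98.4022 / 719.0000 = 0.13686 = 13.686%

13.7%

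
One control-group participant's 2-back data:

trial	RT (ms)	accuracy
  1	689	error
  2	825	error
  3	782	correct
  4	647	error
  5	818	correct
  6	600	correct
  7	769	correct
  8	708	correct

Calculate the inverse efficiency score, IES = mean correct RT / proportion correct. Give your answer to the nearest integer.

Correct trials (n=5): 782, 818, 600, 769, 708
Mean correct RT = 3677/5 = 735.4000 ms
Proportion correct = 5/8
IES = 735.4000 / (5/8) = 1176.640 ms

1177 ms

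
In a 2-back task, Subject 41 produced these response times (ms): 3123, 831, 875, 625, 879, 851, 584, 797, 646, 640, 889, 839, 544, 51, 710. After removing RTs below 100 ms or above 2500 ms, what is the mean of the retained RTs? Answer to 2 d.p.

746.92 ms

Excluded: 51, 3123
Retained (n=13): Σ = 9710
Mean = 9710/13 = 746.9231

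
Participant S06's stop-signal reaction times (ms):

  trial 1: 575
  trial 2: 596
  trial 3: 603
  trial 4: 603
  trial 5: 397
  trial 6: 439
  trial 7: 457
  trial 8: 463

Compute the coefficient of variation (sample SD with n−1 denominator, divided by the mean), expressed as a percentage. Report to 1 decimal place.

n = 8, Σ = 4133, M = 516.6250
Σ(x−M)² = 51395.875; s = √(51395.875/7) = 85.6870
CV = 85.6870 / 516.6250 = 0.16586 = 16.586%

16.6%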